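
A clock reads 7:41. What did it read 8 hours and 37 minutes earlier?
Starting time: 7:41 = 461 total minutes past 12:00
Subtracting: 8 hours and 37 minutes = 517 minutes
461 - 517 = -56 (negative, add 12 hours = 720) = 664 minutes
= 11 hours and 4 minutes past 12:00 = 11:04

Final answer: 11:04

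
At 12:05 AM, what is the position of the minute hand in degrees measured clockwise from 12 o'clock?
The minute hand moves 6 degrees per minute.
At 12:05: 5 x 6 = 30 degrees

Final answer: 30 degrees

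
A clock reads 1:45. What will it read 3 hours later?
Starting time: 1:45
Adding 0 minutes to 45 minutes: 45 + 0 = 45 minutes
Adding 3 hours: 1 + 3 = 4
Final time: 4:45

Final answer: 4:45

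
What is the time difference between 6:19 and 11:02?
From 6:19 to 11:02:
(11 x 60 + 2) - (6 x 60 + 19) = 662 - 379 = 283 minutes
= 4 hours and 43 minutes

Final answer: 4 hours and 43 minutes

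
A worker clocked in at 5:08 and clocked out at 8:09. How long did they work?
From 5:08 to 8:09:
(8 x 60 + 9) - (5 x 60 + 8) = 489 - 308 = 181 minutes
= 3 hours and 1 minute

Final answer: 3 hours and 1 minute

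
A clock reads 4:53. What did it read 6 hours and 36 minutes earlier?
Starting time: 4:53 = 293 total minutes past 12:00
Subtracting: 6 hours and 36 minutes = 396 minutes
293 - 396 = -103 (negative, add 12 hours = 720) = 617 minutes
= 10 hours and 17 minutes past 12:00 = 10:17

Final answer: 10:17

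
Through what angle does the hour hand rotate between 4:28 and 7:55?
The hour hand moves 0.5 degrees per minute.
Time elapsed: 7:55 - 4:28 = 207 minutes
Angular displacement: 207 x 0.5 = 103.5 degrees

Final answer: 103.5 degrees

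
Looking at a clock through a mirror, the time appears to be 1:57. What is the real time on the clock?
Reflection across the vertical (12-6) axis maps a hand at angle A degrees to (360 - A) degrees, which sends a reading of T minutes past 12:00 to (720 - T) minutes past 12:00.
Mirror reads 1:57 = 117 minutes past 12:00.
Actual time: (720 - 117) mod 720 = 603 minutes = 10:03.

Final answer: 10:03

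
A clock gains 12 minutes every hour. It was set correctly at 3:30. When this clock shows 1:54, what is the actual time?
For every 60 true minutes, the faulty clock advances 72 minutes, so 1 faulty-clock minute corresponds to 60/72 true minutes.
From 3:30 to 1:54 on the faulty dial is 624 minutes.
True elapsed: 624 x 60/72 = 520 minutes = 8 hours and 40 minutes.
True time: 3:30 + 8 hours and 40 minutes = 12:10.

Final answer: 12:10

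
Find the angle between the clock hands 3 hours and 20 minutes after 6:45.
First find the time 3 hours and 20 minutes after 6:45.
Total minutes: 6 x 60 + 45 + 3 x 60 + 20 = 605.
605 mod 720 = 605 minutes = 10:05.
Now compute the angle at 10:05:
Hour hand: 10 x 30 + 5 x 0.5 = 302.5 degrees
Minute hand: 5 x 6 = 30 degrees
Difference: |302.5 - 30| = 272.5 degrees
Smaller angle: 360 - 272.5 = 87.5 degrees

Final answer: 87.5 degrees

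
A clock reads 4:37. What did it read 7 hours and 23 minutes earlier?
Starting time: 4:37 = 277 total minutes past 12:00
Subtracting: 7 hours and 23 minutes = 443 minutes
277 - 443 = -166 (negative, add 12 hours = 720) = 554 minutes
= 9 hours and 14 minutes past 12:00 = 9:14

Final answer: 9:14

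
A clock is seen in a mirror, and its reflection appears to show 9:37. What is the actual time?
Reflection across the vertical (12-6) axis maps a hand at angle A degrees to (360 - A) degrees, which sends a reading of T minutes past 12:00 to (720 - T) minutes past 12:00.
Mirror reads 9:37 = 577 minutes past 12:00.
Actual time: (720 - 577) mod 720 = 143 minutes = 2:23.

Final answer: 2:23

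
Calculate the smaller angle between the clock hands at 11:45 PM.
Hour hand position: 11 x 30 + 45 x 0.5 = 352.5 degrees
Minute hand position: 45 x 6 = 270 degrees
Difference: |352.5 - 270| = 82.5 degrees
The angle between the hands is 82.5 degrees

Final answer: 82.5 degrees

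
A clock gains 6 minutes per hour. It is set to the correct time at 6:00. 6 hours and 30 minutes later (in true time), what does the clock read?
For every 60 true minutes, the faulty clock advances 60 + 6 = 66 minutes.
True elapsed: 6 hours and 30 minutes = 390 minutes.
Faulty clock advances: 390 x 66/60 = 429 minutes (drift: 39 minutes ahead).
Shown time: 6:00 + 429 minutes = 1:09.

Final answer: 1:09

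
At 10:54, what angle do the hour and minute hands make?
Hour hand position: 10 x 30 + 54 x 0.5 = 327 degrees
Minute hand position: 54 x 6 = 324 degrees
Difference: |327 - 324| = 3 degrees
The angle between the hands is 3 degrees

Final answer: 3 degrees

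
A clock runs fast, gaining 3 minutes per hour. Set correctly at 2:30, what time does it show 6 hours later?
For every 60 true minutes, the faulty clock advances 60 + 3 = 63 minutes.
True elapsed: 6 hours = 360 minutes.
Faulty clock advances: 360 x 63/60 = 378 minutes (drift: 18 minutes ahead).
Shown time: 2:30 + 378 minutes = 8:48.

Final answer: 8:48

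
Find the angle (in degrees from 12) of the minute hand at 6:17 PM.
The minute hand moves 6 degrees per minute.
At 6:17: 17 x 6 = 102 degrees

Final answer: 102 degrees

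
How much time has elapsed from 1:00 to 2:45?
From 1:00 to 2:45:
(2 x 60 + 45) - (1 x 60 + 0) = 165 - 60 = 105 minutes
= 1 hour and 45 minutes

Final answer: 1 hour and 45 minutes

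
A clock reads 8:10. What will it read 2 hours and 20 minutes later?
Starting time: 8:10
Adding 20 minutes to 10 minutes: 10 + 20 = 30 minutes
Adding 2 hours: 8 + 2 = 10
Final time: 10:30

Final answer: 10:30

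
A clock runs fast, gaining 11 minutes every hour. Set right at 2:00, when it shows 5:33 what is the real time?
For every 60 true minutes, the faulty clock advances 71 minutes, so 1 faulty-clock minute corresponds to 60/71 true minutes.
From 2:00 to 5:33 on the faulty dial is 213 minutes.
True elapsed: 213 x 60/71 = 180 minutes = 3 hours.
True time: 2:00 + 3 hours = 5:00.

Final answer: 5:00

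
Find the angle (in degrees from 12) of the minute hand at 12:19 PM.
The minute hand moves 6 degrees per minute.
At 12:19: 19 x 6 = 114 degrees

Final answer: 114 degrees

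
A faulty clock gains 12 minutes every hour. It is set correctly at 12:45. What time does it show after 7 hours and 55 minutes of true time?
For every 60 true minutes, the faulty clock advances 60 + 12 = 72 minutes.
True elapsed: 7 hours and 55 minutes = 475 minutes.
Faulty clock advances: 475 x 72/60 = 570 minutes (drift: 95 minutes ahead).
Shown time: 12:45 + 570 minutes = 10:15.

Final answer: 10:15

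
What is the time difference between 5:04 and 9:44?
From 5:04 to 9:44:
(9 x 60 + 44) - (5 x 60 + 4) = 584 - 304 = 280 minutes
= 4 hours and 40 minutes

Final answer: 4 hours and 40 minutes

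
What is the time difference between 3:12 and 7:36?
From 3:12 to 7:36:
(7 x 60 + 36) - (3 x 60 + 12) = 456 - 192 = 264 minutes
= 4 hours and 24 minutes

Final answer: 4 hours and 24 minutes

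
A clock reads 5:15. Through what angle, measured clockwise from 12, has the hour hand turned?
The hour hand moves 30 degrees per hour and 0.5 degrees per minute.
At 5:15: (5) x 30 + 15 x 0.5 = 150 + 7.5 = 157.5 degrees

Final answer: 157.5 degrees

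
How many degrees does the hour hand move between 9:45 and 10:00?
The hour hand moves 0.5 degrees per minute.
Time elapsed: 10:00 - 9:45 = 15 minutes
Angular displacement: 15 x 0.5 = 7.5 degrees

Final answer: 7.5 degrees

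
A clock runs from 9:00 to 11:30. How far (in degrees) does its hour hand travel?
The hour hand moves 0.5 degrees per minute.
Time elapsed: 11:30 - 9:00 = 150 minutes
Angular displacement: 150 x 0.5 = 75 degrees

Final answer: 75 degrees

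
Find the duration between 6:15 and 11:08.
From 6:15 to 11:08:
(11 x 60 + 8) - (6 x 60 + 15) = 668 - 375 = 293 minutes
= 4 hours and 53 minutes

Final answer: 4 hours and 53 minutes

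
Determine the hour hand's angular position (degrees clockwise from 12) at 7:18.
The hour hand moves 30 degrees per hour and 0.5 degrees per minute.
At 7:18: (7) x 30 + 18 x 0.5 = 210 + 9 = 219 degrees

Final answer: 219 degrees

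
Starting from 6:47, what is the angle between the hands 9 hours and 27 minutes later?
First find the time 9 hours and 27 minutes after 6:47.
Total minutes: 6 x 60 + 47 + 9 x 60 + 27 = 974.
974 mod 720 = 254 minutes = 4:14.
Now compute the angle at 4:14:
Hour hand: 4 x 30 + 14 x 0.5 = 127 degrees
Minute hand: 14 x 6 = 84 degrees
Difference: |127 - 84| = 43 degrees
The angle is 43 degrees

Final answer: 43 degrees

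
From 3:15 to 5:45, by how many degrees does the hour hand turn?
The hour hand moves 0.5 degrees per minute.
Time elapsed: 5:45 - 3:15 = 150 minutes
Angular displacement: 150 x 0.5 = 75 degrees

Final answer: 75 degrees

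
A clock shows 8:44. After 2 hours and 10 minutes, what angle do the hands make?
First find the time 2 hours and 10 minutes after 8:44.
Total minutes: 8 x 60 + 44 + 2 x 60 + 10 = 654.
654 mod 720 = 654 minutes = 10:54.
Now compute the angle at 10:54:
Hour hand: 10 x 30 + 54 x 0.5 = 327 degrees
Minute hand: 54 x 6 = 324 degrees
Difference: |327 - 324| = 3 degrees
The angle is 3 degrees

Final answer: 3 degrees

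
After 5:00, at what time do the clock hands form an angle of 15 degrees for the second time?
At t minutes past 5:00, the hour hand is at 30 x 5 + 0.5t degrees and the minute hand is at 6t degrees.
The smaller angle between them is 15 degrees when |30H - 5.5t| = 15 or |30H - 5.5t| = 345.
With H = 5, solve 30 x 5 - 5.5t = +/- target for each target:
  t = (30 x 5 - 15) / 5.5 = 24.55
  t = (30 x 5 + 15) / 5.5 = 30
  t = (30 x 5 - 345) / 5.5 = -35.45 (outside (0, 60))
  t = (30 x 5 + 345) / 5.5 = 90 (outside (0, 60))
Valid solutions in (0, 60): {24.55, 30} minutes.
The second occurrence is t = 30 minutes.
The hands form a 15-degree angle at 30 minutes past 5:00.

Final answer: 30 minutes past 5:00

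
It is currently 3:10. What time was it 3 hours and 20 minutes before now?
Starting time: 3:10 = 190 total minutes past 12:00
Subtracting: 3 hours and 20 minutes = 200 minutes
190 - 200 = -10 (negative, add 12 hours = 720) = 710 minutes
= 11 hours and 50 minutes past 12:00 = 11:50

Final answer: 11:50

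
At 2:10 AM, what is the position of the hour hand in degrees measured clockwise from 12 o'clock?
The hour hand moves 30 degrees per hour and 0.5 degrees per minute.
At 2:10: (2) x 30 + 10 x 0.5 = 60 + 5 = 65 degrees

Final answer: 65 degrees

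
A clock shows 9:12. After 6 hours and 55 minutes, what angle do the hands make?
First find the time 6 hours and 55 minutes after 9:12.
Total minutes: 9 x 60 + 12 + 6 x 60 + 55 = 967.
967 mod 720 = 247 minutes = 4:07.
Now compute the angle at 4:07:
Hour hand: 4 x 30 + 7 x 0.5 = 123.5 degrees
Minute hand: 7 x 6 = 42 degrees
Difference: |123.5 - 42| = 81.5 degrees
The angle is 81.5 degrees

Final answer: 81.5 degrees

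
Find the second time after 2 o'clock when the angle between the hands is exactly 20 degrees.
At t minutes past 2:00, the hour hand is at 30 x 2 + 0.5t degrees and the minute hand is at 6t degrees.
The smaller angle between them is 20 degrees when |30H - 5.5t| = 20 or |30H - 5.5t| = 340.
With H = 2, solve 30 x 2 - 5.5t = +/- target for each target:
  t = (30 x 2 - 20) / 5.5 = 7.27
  t = (30 x 2 + 20) / 5.5 = 14.55
  t = (30 x 2 - 340) / 5.5 = -50.91 (outside (0, 60))
  t = (30 x 2 + 340) / 5.5 = 72.73 (outside (0, 60))
Valid solutions in (0, 60): {7.27, 14.55} minutes.
The second occurrence is t = 14.55 minutes.
The hands form a 20-degree angle at 14.55 minutes past 2:00.

Final answer: 14.55 minutes past 2:00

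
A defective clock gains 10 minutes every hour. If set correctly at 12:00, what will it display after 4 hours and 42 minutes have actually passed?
For every 60 true minutes, the faulty clock advances 60 + 10 = 70 minutes.
True elapsed: 4 hours and 42 minutes = 282 minutes.
Faulty clock advances: 282 x 70/60 = 329 minutes (drift: 47 minutes ahead).
Shown time: 12:00 + 329 minutes = 5:29.

Final answer: 5:29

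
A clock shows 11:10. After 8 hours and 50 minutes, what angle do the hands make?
First find the time 8 hours and 50 minutes after 11:10.
Total minutes: 11 x 60 + 10 + 8 x 60 + 50 = 1200.
1200 mod 720 = 480 minutes = 8:00.
Now compute the angle at 8:00:
Hour hand: 8 x 30 + 0 x 0.5 = 240 degrees
Minute hand: 0 x 6 = 0 degrees
Difference: |240 - 0| = 240 degrees
Smaller angle: 360 - 240 = 120 degrees

Final answer: 120 degrees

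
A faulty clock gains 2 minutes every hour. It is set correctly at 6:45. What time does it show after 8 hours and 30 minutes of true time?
For every 60 true minutes, the faulty clock advances 60 + 2 = 62 minutes.
True elapsed: 8 hours and 30 minutes = 510 minutes.
Faulty clock advances: 510 x 62/60 = 527 minutes (drift: 17 minutes ahead).
Shown time: 6:45 + 527 minutes = 3:32.

Final answer: 3:32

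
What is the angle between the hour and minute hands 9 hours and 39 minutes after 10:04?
First find the time 9 hours and 39 minutes after 10:04.
Total minutes: 10 x 60 + 4 + 9 x 60 + 39 = 1183.
1183 mod 720 = 463 minutes = 7:43.
Now compute the angle at 7:43:
Hour hand: 7 x 30 + 43 x 0.5 = 231.5 degrees
Minute hand: 43 x 6 = 258 degrees
Difference: |231.5 - 258| = 26.5 degrees
The angle is 26.5 degrees

Final answer: 26.5 degrees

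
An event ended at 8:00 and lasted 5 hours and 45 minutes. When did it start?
Starting time: 8:00 = 480 total minutes past 12:00
Subtracting: 5 hours and 45 minutes = 345 minutes
480 - 345 = 135 minutes
= 2 hours and 15 minutes past 12:00 = 2:15

Final answer: 2:15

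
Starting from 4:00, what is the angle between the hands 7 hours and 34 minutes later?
First find the time 7 hours and 34 minutes after 4:00.
Total minutes: 4 x 60 + 0 + 7 x 60 + 34 = 694.
694 mod 720 = 694 minutes = 11:34.
Now compute the angle at 11:34:
Hour hand: 11 x 30 + 34 x 0.5 = 347 degrees
Minute hand: 34 x 6 = 204 degrees
Difference: |347 - 204| = 143 degrees
The angle is 143 degrees

Final answer: 143 degrees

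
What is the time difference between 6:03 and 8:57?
From 6:03 to 8:57:
(8 x 60 + 57) - (6 x 60 + 3) = 537 - 363 = 174 minutes
= 2 hours and 54 minutes

Final answer: 2 hours and 54 minutes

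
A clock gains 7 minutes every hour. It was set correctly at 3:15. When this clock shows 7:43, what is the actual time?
For every 60 true minutes, the faulty clock advances 67 minutes, so 1 faulty-clock minute corresponds to 60/67 true minutes.
From 3:15 to 7:43 on the faulty dial is 268 minutes.
True elapsed: 268 x 60/67 = 240 minutes = 4 hours.
True time: 3:15 + 4 hours = 7:15.

Final answer: 7:15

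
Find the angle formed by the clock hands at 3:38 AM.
Hour hand position: 3 x 30 + 38 x 0.5 = 109 degrees
Minute hand position: 38 x 6 = 228 degrees
Difference: |109 - 228| = 119 degrees
The angle between the hands is 119 degrees

Final answer: 119 degrees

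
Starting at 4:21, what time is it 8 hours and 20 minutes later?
Starting time: 4:21
Adding 20 minutes to 21 minutes: 21 + 20 = 41 minutes
Adding 8 hours: 4 + 8 = 12
Final time: 12:41

Final answer: 12:41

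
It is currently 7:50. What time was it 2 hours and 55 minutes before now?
Starting time: 7:50 = 470 total minutes past 12:00
Subtracting: 2 hours and 55 minutes = 175 minutes
470 - 175 = 295 minutes
= 4 hours and 55 minutes past 12:00 = 4:55

Final answer: 4:55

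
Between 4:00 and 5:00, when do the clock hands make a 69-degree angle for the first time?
At t minutes past 4:00, the hour hand is at 30 x 4 + 0.5t degrees and the minute hand is at 6t degrees.
The smaller angle between them is 69 degrees when |30H - 5.5t| = 69 or |30H - 5.5t| = 291.
With H = 4, solve 30 x 4 - 5.5t = +/- target for each target:
  t = (30 x 4 - 69) / 5.5 = 9.27
  t = (30 x 4 + 69) / 5.5 = 34.36
  t = (30 x 4 - 291) / 5.5 = -31.09 (outside (0, 60))
  t = (30 x 4 + 291) / 5.5 = 74.73 (outside (0, 60))
Valid solutions in (0, 60): {9.27, 34.36} minutes.
The first occurrence is t = 9.27 minutes.
The hands form a 69-degree angle at 9.27 minutes past 4:00.

Final answer: 9.27 minutes past 4:00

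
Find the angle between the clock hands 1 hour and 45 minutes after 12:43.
First find the time 1 hour and 45 minutes after 12:43.
Total minutes: 12 x 60 + 43 + 1 x 60 + 45 = 868.
868 mod 720 = 148 minutes = 2:28.
Now compute the angle at 2:28:
Hour hand: 2 x 30 + 28 x 0.5 = 74 degrees
Minute hand: 28 x 6 = 168 degrees
Difference: |74 - 168| = 94 degrees
The angle is 94 degrees

Final answer: 94 degrees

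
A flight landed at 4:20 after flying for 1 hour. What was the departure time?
Starting time: 4:20 = 260 total minutes past 12:00
Subtracting: 1 hour = 60 minutes
260 - 60 = 200 minutes
= 3 hours and 20 minutes past 12:00 = 3:20

Final answer: 3:20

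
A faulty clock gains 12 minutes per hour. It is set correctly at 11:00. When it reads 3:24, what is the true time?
For every 60 true minutes, the faulty clock advances 72 minutes, so 1 faulty-clock minute corresponds to 60/72 true minutes.
From 11:00 to 3:24 on the faulty dial is 264 minutes.
True elapsed: 264 x 60/72 = 220 minutes = 3 hours and 40 minutes.
True time: 11:00 + 3 hours and 40 minutes = 2:40.

Final answer: 2:40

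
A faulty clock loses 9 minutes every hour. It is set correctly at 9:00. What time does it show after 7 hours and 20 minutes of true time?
For every 60 true minutes, the faulty clock advances 60 - 9 = 51 minutes.
True elapsed: 7 hours and 20 minutes = 440 minutes.
Faulty clock advances: 440 x 51/60 = 374 minutes (drift: 66 minutes behind).
Shown time: 9:00 + 374 minutes = 3:14.

Final answer: 3:14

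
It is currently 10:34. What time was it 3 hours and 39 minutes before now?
Starting time: 10:34 = 634 total minutes past 12:00
Subtracting: 3 hours and 39 minutes = 219 minutes
634 - 219 = 415 minutes
= 6 hours and 55 minutes past 12:00 = 6:55

Final answer: 6:55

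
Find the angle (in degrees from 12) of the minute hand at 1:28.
The minute hand moves 6 degrees per minute.
At 1:28: 28 x 6 = 168 degrees

Final answer: 168 degrees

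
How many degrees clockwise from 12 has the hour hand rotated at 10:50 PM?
The hour hand moves 30 degrees per hour and 0.5 degrees per minute.
At 10:50: (10) x 30 + 50 x 0.5 = 300 + 25 = 325 degrees

Final answer: 325 degrees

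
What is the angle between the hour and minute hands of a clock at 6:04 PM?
Hour hand position: 6 x 30 + 4 x 0.5 = 182 degrees
Minute hand position: 4 x 6 = 24 degrees
Difference: |182 - 24| = 158 degrees
The angle between the hands is 158 degrees

Final answer: 158 degrees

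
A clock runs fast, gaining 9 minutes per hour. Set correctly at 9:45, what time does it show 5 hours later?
For every 60 true minutes, the faulty clock advances 60 + 9 = 69 minutes.
True elapsed: 5 hours = 300 minutes.
Faulty clock advances: 300 x 69/60 = 345 minutes (drift: 45 minutes ahead).
Shown time: 9:45 + 345 minutes = 3:30.

Final answer: 3:30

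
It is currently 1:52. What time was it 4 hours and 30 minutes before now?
Starting time: 1:52 = 112 total minutes past 12:00
Subtracting: 4 hours and 30 minutes = 270 minutes
112 - 270 = -158 (negative, add 12 hours = 720) = 562 minutes
= 9 hours and 22 minutes past 12:00 = 9:22

Final answer: 9:22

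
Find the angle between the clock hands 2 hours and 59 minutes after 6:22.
First find the time 2 hours and 59 minutes after 6:22.
Total minutes: 6 x 60 + 22 + 2 x 60 + 59 = 561.
561 mod 720 = 561 minutes = 9:21.
Now compute the angle at 9:21:
Hour hand: 9 x 30 + 21 x 0.5 = 280.5 degrees
Minute hand: 21 x 6 = 126 degrees
Difference: |280.5 - 126| = 154.5 degrees
The angle is 154.5 degrees

Final answer: 154.5 degrees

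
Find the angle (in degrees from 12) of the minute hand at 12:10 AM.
The minute hand moves 6 degrees per minute.
At 12:10: 10 x 6 = 60 degrees

Final answer: 60 degrees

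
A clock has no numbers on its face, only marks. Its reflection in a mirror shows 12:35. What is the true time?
Reflection across the vertical (12-6) axis maps a hand at angle A degrees to (360 - A) degrees, which sends a reading of T minutes past 12:00 to (720 - T) minutes past 12:00.
Mirror reads 12:35 = 35 minutes past 12:00.
Actual time: (720 - 35) mod 720 = 685 minutes = 11:25.

Final answer: 11:25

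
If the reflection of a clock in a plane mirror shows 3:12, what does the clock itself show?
Reflection across the vertical (12-6) axis maps a hand at angle A degrees to (360 - A) degrees, which sends a reading of T minutes past 12:00 to (720 - T) minutes past 12:00.
Mirror reads 3:12 = 192 minutes past 12:00.
Actual time: (720 - 192) mod 720 = 528 minutes = 8:48.

Final answer: 8:48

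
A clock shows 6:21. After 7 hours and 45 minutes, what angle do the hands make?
First find the time 7 hours and 45 minutes after 6:21.
Total minutes: 6 x 60 + 21 + 7 x 60 + 45 = 846.
846 mod 720 = 126 minutes = 2:06.
Now compute the angle at 2:06:
Hour hand: 2 x 30 + 6 x 0.5 = 63 degrees
Minute hand: 6 x 6 = 36 degrees
Difference: |63 - 36| = 27 degrees
The angle is 27 degrees

Final answer: 27 degrees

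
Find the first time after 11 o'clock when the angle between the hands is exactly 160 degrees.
At t minutes past 11:00, the hour hand is at 30 x 11 + 0.5t degrees and the minute hand is at 6t degrees.
The smaller angle between them is 160 degrees when |30H - 5.5t| = 160 or |30H - 5.5t| = 200.
With H = 11, solve 30 x 11 - 5.5t = +/- target for each target:
  t = (30 x 11 - 160) / 5.5 = 30.91
  t = (30 x 11 + 160) / 5.5 = 89.09 (outside (0, 60))
  t = (30 x 11 - 200) / 5.5 = 23.64
  t = (30 x 11 + 200) / 5.5 = 96.36 (outside (0, 60))
Valid solutions in (0, 60): {23.64, 30.91} minutes.
The first occurrence is t = 23.64 minutes.
The hands form a 160-degree angle at 23.64 minutes past 11:00.

Final answer: 23.64 minutes past 11:00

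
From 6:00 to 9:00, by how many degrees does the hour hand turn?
The hour hand moves 0.5 degrees per minute.
Time elapsed: 9:00 - 6:00 = 180 minutes
Angular displacement: 180 x 0.5 = 90 degrees

Final answer: 90 degrees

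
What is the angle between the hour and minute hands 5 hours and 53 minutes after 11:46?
First find the time 5 hours and 53 minutes after 11:46.
Total minutes: 11 x 60 + 46 + 5 x 60 + 53 = 1059.
1059 mod 720 = 339 minutes = 5:39.
Now compute the angle at 5:39:
Hour hand: 5 x 30 + 39 x 0.5 = 169.5 degrees
Minute hand: 39 x 6 = 234 degrees
Difference: |169.5 - 234| = 64.5 degrees
The angle is 64.5 degrees

Final answer: 64.5 degrees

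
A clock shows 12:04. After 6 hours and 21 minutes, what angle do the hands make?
First find the time 6 hours and 21 minutes after 12:04.
Total minutes: 12 x 60 + 4 + 6 x 60 + 21 = 1105.
1105 mod 720 = 385 minutes = 6:25.
Now compute the angle at 6:25:
Hour hand: 6 x 30 + 25 x 0.5 = 192.5 degrees
Minute hand: 25 x 6 = 150 degrees
Difference: |192.5 - 150| = 42.5 degrees
The angle is 42.5 degrees

Final answer: 42.5 degrees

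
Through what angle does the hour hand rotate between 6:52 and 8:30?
The hour hand moves 0.5 degrees per minute.
Time elapsed: 8:30 - 6:52 = 98 minutes
Angular displacement: 98 x 0.5 = 49 degrees

Final answer: 49 degrees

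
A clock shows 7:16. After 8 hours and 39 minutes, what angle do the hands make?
First find the time 8 hours and 39 minutes after 7:16.
Total minutes: 7 x 60 + 16 + 8 x 60 + 39 = 955.
955 mod 720 = 235 minutes = 3:55.
Now compute the angle at 3:55:
Hour hand: 3 x 30 + 55 x 0.5 = 117.5 degrees
Minute hand: 55 x 6 = 330 degrees
Difference: |117.5 - 330| = 212.5 degrees
Smaller angle: 360 - 212.5 = 147.5 degrees

Final answer: 147.5 degrees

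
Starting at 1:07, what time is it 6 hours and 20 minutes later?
Starting time: 1:07
Adding 20 minutes to 7 minutes: 7 + 20 = 27 minutes
Adding 6 hours: 1 + 6 = 7
Final time: 7:27

Final answer: 7:27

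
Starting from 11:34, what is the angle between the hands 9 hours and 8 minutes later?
First find the time 9 hours and 8 minutes after 11:34.
Total minutes: 11 x 60 + 34 + 9 x 60 + 8 = 1242.
1242 mod 720 = 522 minutes = 8:42.
Now compute the angle at 8:42:
Hour hand: 8 x 30 + 42 x 0.5 = 261 degrees
Minute hand: 42 x 6 = 252 degrees
Difference: |261 - 252| = 9 degrees
The angle is 9 degrees

Final answer: 9 degrees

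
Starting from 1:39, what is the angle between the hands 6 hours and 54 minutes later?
First find the time 6 hours and 54 minutes after 1:39.
Total minutes: 1 x 60 + 39 + 6 x 60 + 54 = 513.
513 mod 720 = 513 minutes = 8:33.
Now compute the angle at 8:33:
Hour hand: 8 x 30 + 33 x 0.5 = 256.5 degrees
Minute hand: 33 x 6 = 198 degrees
Difference: |256.5 - 198| = 58.5 degrees
The angle is 58.5 degrees

Final answer: 58.5 degrees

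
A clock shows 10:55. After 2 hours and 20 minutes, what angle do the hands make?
First find the time 2 hours and 20 minutes after 10:55.
Total minutes: 10 x 60 + 55 + 2 x 60 + 20 = 795.
795 mod 720 = 75 minutes = 1:15.
Now compute the angle at 1:15:
Hour hand: 1 x 30 + 15 x 0.5 = 37.5 degrees
Minute hand: 15 x 6 = 90 degrees
Difference: |37.5 - 90| = 52.5 degrees
The angle is 52.5 degrees

Final answer: 52.5 degrees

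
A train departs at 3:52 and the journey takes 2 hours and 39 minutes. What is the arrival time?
Starting time: 3:52
Adding 39 minutes to 52 minutes: 52 + 39 = 91 minutes = 1 hour and 31 minutes
Adding 2 hours: 3 + 2 + 1 (carry) = 6
Final time: 6:31

Final answer: 6:31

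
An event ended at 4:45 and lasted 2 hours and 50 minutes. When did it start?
Starting time: 4:45 = 285 total minutes past 12:00
Subtracting: 2 hours and 50 minutes = 170 minutes
285 - 170 = 115 minutes
= 1 hour and 55 minutes past 12:00 = 1:55

Final answer: 1:55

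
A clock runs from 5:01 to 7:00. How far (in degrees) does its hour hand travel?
The hour hand moves 0.5 degrees per minute.
Time elapsed: 7:00 - 5:01 = 119 minutes
Angular displacement: 119 x 0.5 = 59.5 degrees

Final answer: 59.5 degrees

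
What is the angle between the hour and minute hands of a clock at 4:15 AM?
Hour hand position: 4 x 30 + 15 x 0.5 = 127.5 degrees
Minute hand position: 15 x 6 = 90 degrees
Difference: |127.5 - 90| = 37.5 degrees
The angle between the hands is 37.5 degrees

Final answer: 37.5 degrees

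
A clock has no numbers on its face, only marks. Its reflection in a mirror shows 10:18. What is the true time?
Reflection across the vertical (12-6) axis maps a hand at angle A degrees to (360 - A) degrees, which sends a reading of T minutes past 12:00 to (720 - T) minutes past 12:00.
Mirror reads 10:18 = 618 minutes past 12:00.
Actual time: (720 - 618) mod 720 = 102 minutes = 1:42.

Final answer: 1:42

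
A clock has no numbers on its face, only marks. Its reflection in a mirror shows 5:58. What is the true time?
Reflection across the vertical (12-6) axis maps a hand at angle A degrees to (360 - A) degrees, which sends a reading of T minutes past 12:00 to (720 - T) minutes past 12:00.
Mirror reads 5:58 = 358 minutes past 12:00.
Actual time: (720 - 358) mod 720 = 362 minutes = 6:02.

Final answer: 6:02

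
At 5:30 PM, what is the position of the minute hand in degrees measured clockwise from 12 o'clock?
The minute hand moves 6 degrees per minute.
At 5:30: 30 x 6 = 180 degrees

Final answer: 180 degrees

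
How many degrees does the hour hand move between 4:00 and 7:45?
The hour hand moves 0.5 degrees per minute.
Time elapsed: 7:45 - 4:00 = 225 minutes
Angular displacement: 225 x 0.5 = 112.5 degrees

Final answer: 112.5 degrees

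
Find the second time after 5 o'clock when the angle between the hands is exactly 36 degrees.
At t minutes past 5:00, the hour hand is at 30 x 5 + 0.5t degrees and the minute hand is at 6t degrees.
The smaller angle between them is 36 degrees when |30H - 5.5t| = 36 or |30H - 5.5t| = 324.
With H = 5, solve 30 x 5 - 5.5t = +/- target for each target:
  t = (30 x 5 - 36) / 5.5 = 20.73
  t = (30 x 5 + 36) / 5.5 = 33.82
  t = (30 x 5 - 324) / 5.5 = -31.64 (outside (0, 60))
  t = (30 x 5 + 324) / 5.5 = 86.18 (outside (0, 60))
Valid solutions in (0, 60): {20.73, 33.82} minutes.
The second occurrence is t = 33.82 minutes.
The hands form a 36-degree angle at 33.82 minutes past 5:00.

Final answer: 33.82 minutes past 5:00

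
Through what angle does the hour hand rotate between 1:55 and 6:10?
The hour hand moves 0.5 degrees per minute.
Time elapsed: 6:10 - 1:55 = 255 minutes
Angular displacement: 255 x 0.5 = 127.5 degrees

Final answer: 127.5 degrees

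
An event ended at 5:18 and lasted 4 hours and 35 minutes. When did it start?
Starting time: 5:18 = 318 total minutes past 12:00
Subtracting: 4 hours and 35 minutes = 275 minutes
318 - 275 = 43 minutes
= 43 minutes past 12:00 = 12:43

Final answer: 12:43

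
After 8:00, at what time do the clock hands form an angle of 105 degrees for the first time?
At t minutes past 8:00, the hour hand is at 30 x 8 + 0.5t degrees and the minute hand is at 6t degrees.
The smaller angle between them is 105 degrees when |30H - 5.5t| = 105 or |30H - 5.5t| = 255.
With H = 8, solve 30 x 8 - 5.5t = +/- target for each target:
  t = (30 x 8 - 105) / 5.5 = 24.55
  t = (30 x 8 + 105) / 5.5 = 62.73 (outside (0, 60))
  t = (30 x 8 - 255) / 5.5 = -2.73 (outside (0, 60))
  t = (30 x 8 + 255) / 5.5 = 90 (outside (0, 60))
Valid solutions in (0, 60): {24.55} minutes.
The first occurrence is t = 24.55 minutes.
The hands form a 105-degree angle at 24.55 minutes past 8:00.

Final answer: 24.55 minutes past 8:00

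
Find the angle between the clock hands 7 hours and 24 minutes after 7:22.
First find the time 7 hours and 24 minutes after 7:22.
Total minutes: 7 x 60 + 22 + 7 x 60 + 24 = 886.
886 mod 720 = 166 minutes = 2:46.
Now compute the angle at 2:46:
Hour hand: 2 x 30 + 46 x 0.5 = 83 degrees
Minute hand: 46 x 6 = 276 degrees
Difference: |83 - 276| = 193 degrees
Smaller angle: 360 - 193 = 167 degrees

Final answer: 167 degrees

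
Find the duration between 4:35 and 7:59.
From 4:35 to 7:59:
(7 x 60 + 59) - (4 x 60 + 35) = 479 - 275 = 204 minutes
= 3 hours and 24 minutes

Final answer: 3 hours and 24 minutes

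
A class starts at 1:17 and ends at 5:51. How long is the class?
From 1:17 to 5:51:
(5 x 60 + 51) - (1 x 60 + 17) = 351 - 77 = 274 minutes
= 4 hours and 34 minutes

Final answer: 4 hours and 34 minutes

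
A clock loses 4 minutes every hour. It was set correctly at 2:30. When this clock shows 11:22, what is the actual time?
For every 60 true minutes, the faulty clock advances 56 minutes, so 1 faulty-clock minute corresponds to 60/56 true minutes.
From 2:30 to 11:22 on the faulty dial is 532 minutes.
True elapsed: 532 x 60/56 = 570 minutes = 9 hours and 30 minutes.
True time: 2:30 + 9 hours and 30 minutes = 12:00.

Final answer: 12:00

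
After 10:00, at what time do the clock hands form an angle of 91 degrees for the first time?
At t minutes past 10:00, the hour hand is at 30 x 10 + 0.5t degrees and the minute hand is at 6t degrees.
The smaller angle between them is 91 degrees when |30H - 5.5t| = 91 or |30H - 5.5t| = 269.
With H = 10, solve 30 x 10 - 5.5t = +/- target for each target:
  t = (30 x 10 - 91) / 5.5 = 38
  t = (30 x 10 + 91) / 5.5 = 71.09 (outside (0, 60))
  t = (30 x 10 - 269) / 5.5 = 5.64
  t = (30 x 10 + 269) / 5.5 = 103.45 (outside (0, 60))
Valid solutions in (0, 60): {5.64, 38} minutes.
The first occurrence is t = 5.64 minutes.
The hands form a 91-degree angle at 5.64 minutes past 10:00.

Final answer: 5.64 minutes past 10:00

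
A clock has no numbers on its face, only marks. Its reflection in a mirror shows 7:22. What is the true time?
Reflection across the vertical (12-6) axis maps a hand at angle A degrees to (360 - A) degrees, which sends a reading of T minutes past 12:00 to (720 - T) minutes past 12:00.
Mirror reads 7:22 = 442 minutes past 12:00.
Actual time: (720 - 442) mod 720 = 278 minutes = 4:38.

Final answer: 4:38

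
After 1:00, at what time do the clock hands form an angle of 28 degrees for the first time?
At t minutes past 1:00, the hour hand is at 30 x 1 + 0.5t degrees and the minute hand is at 6t degrees.
The smaller angle between them is 28 degrees when |30H - 5.5t| = 28 or |30H - 5.5t| = 332.
With H = 1, solve 30 x 1 - 5.5t = +/- target for each target:
  t = (30 x 1 - 28) / 5.5 = 0.36
  t = (30 x 1 + 28) / 5.5 = 10.55
  t = (30 x 1 - 332) / 5.5 = -54.91 (outside (0, 60))
  t = (30 x 1 + 332) / 5.5 = 65.82 (outside (0, 60))
Valid solutions in (0, 60): {0.36, 10.55} minutes.
The first occurrence is t = 0.36 minutes.
The hands form a 28-degree angle at 0.36 minutes past 1:00.

Final answer: 0.36 minutes past 1:00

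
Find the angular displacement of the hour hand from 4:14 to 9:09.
The hour hand moves 0.5 degrees per minute.
Time elapsed: 9:09 - 4:14 = 295 minutes
Angular displacement: 295 x 0.5 = 147.5 degrees

Final answer: 147.5 degrees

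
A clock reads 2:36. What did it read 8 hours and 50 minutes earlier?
Starting time: 2:36 = 156 total minutes past 12:00
Subtracting: 8 hours and 50 minutes = 530 minutes
156 - 530 = -374 (negative, add 12 hours = 720) = 346 minutes
= 5 hours and 46 minutes past 12:00 = 5:46

Final answer: 5:46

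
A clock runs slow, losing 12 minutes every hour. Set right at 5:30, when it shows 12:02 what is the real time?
For every 60 true minutes, the faulty clock advances 48 minutes, so 1 faulty-clock minute corresponds to 60/48 true minutes.
From 5:30 to 12:02 on the faulty dial is 392 minutes.
True elapsed: 392 x 60/48 = 490 minutes = 8 hours and 10 minutes.
True time: 5:30 + 8 hours and 10 minutes = 1:40.

Final answer: 1:40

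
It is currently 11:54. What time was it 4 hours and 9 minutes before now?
Starting time: 11:54 = 714 total minutes past 12:00
Subtracting: 4 hours and 9 minutes = 249 minutes
714 - 249 = 465 minutes
= 7 hours and 45 minutes past 12:00 = 7:45

Final answer: 7:45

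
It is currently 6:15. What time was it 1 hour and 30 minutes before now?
Starting time: 6:15 = 375 total minutes past 12:00
Subtracting: 1 hour and 30 minutes = 90 minutes
375 - 90 = 285 minutes
= 4 hours and 45 minutes past 12:00 = 4:45

Final answer: 4:45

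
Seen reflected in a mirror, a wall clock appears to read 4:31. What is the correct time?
Reflection across the vertical (12-6) axis maps a hand at angle A degrees to (360 - A) degrees, which sends a reading of T minutes past 12:00 to (720 - T) minutes past 12:00.
Mirror reads 4:31 = 271 minutes past 12:00.
Actual time: (720 - 271) mod 720 = 449 minutes = 7:29.

Final answer: 7:29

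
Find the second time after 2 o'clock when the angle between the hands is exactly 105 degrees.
At t minutes past 2:00, the hour hand is at 30 x 2 + 0.5t degrees and the minute hand is at 6t degrees.
The smaller angle between them is 105 degrees when |30H - 5.5t| = 105 or |30H - 5.5t| = 255.
With H = 2, solve 30 x 2 - 5.5t = +/- target for each target:
  t = (30 x 2 - 105) / 5.5 = -8.18 (outside (0, 60))
  t = (30 x 2 + 105) / 5.5 = 30
  t = (30 x 2 - 255) / 5.5 = -35.45 (outside (0, 60))
  t = (30 x 2 + 255) / 5.5 = 57.27
Valid solutions in (0, 60): {30, 57.27} minutes.
The second occurrence is t = 57.27 minutes.
The hands form a 105-degree angle at 57.27 minutes past 2:00.

Final answer: 57.27 minutes past 2:00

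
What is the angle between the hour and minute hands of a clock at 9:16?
Hour hand position: 9 x 30 + 16 x 0.5 = 278 degrees
Minute hand position: 16 x 6 = 96 degrees
Difference: |278 - 96| = 182 degrees
Since 182 > 180, the smaller angle is 360 - 182 = 178 degrees

Final answer: 178 degrees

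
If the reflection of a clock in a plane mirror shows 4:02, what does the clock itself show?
Reflection across the vertical (12-6) axis maps a hand at angle A degrees to (360 - A) degrees, which sends a reading of T minutes past 12:00 to (720 - T) minutes past 12:00.
Mirror reads 4:02 = 242 minutes past 12:00.
Actual time: (720 - 242) mod 720 = 478 minutes = 7:58.

Final answer: 7:58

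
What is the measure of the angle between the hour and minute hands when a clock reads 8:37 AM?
Hour hand position: 8 x 30 + 37 x 0.5 = 258.5 degrees
Minute hand position: 37 x 6 = 222 degrees
Difference: |258.5 - 222| = 36.5 degrees
The angle between the hands is 36.5 degrees

Final answer: 36.5 degrees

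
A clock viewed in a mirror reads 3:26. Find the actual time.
Reflection across the vertical (12-6) axis maps a hand at angle A degrees to (360 - A) degrees, which sends a reading of T minutes past 12:00 to (720 - T) minutes past 12:00.
Mirror reads 3:26 = 206 minutes past 12:00.
Actual time: (720 - 206) mod 720 = 514 minutes = 8:34.

Final answer: 8:34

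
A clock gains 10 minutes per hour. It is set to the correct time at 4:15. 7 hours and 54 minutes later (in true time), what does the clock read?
For every 60 true minutes, the faulty clock advances 60 + 10 = 70 minutes.
True elapsed: 7 hours and 54 minutes = 474 minutes.
Faulty clock advances: 474 x 70/60 = 553 minutes (drift: 79 minutes ahead).
Shown time: 4:15 + 553 minutes = 1:28.

Final answer: 1:28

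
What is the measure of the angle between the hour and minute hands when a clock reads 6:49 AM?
Hour hand position: 6 x 30 + 49 x 0.5 = 204.5 degrees
Minute hand position: 49 x 6 = 294 degrees
Difference: |204.5 - 294| = 89.5 degrees
The angle between the hands is 89.5 degrees

Final answer: 89.5 degrees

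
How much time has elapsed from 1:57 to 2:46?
From 1:57 to 2:46:
(2 x 60 + 46) - (1 x 60 + 57) = 166 - 117 = 49 minutes
= 49 minutes

Final answer: 49 minutes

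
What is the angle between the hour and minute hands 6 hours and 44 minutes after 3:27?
First find the time 6 hours and 44 minutes after 3:27.
Total minutes: 3 x 60 + 27 + 6 x 60 + 44 = 611.
611 mod 720 = 611 minutes = 10:11.
Now compute the angle at 10:11:
Hour hand: 10 x 30 + 11 x 0.5 = 305.5 degrees
Minute hand: 11 x 6 = 66 degrees
Difference: |305.5 - 66| = 239.5 degrees
Smaller angle: 360 - 239.5 = 120.5 degrees

Final answer: 120.5 degrees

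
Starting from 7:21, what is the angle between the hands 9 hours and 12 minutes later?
First find the time 9 hours and 12 minutes after 7:21.
Total minutes: 7 x 60 + 21 + 9 x 60 + 12 = 993.
993 mod 720 = 273 minutes = 4:33.
Now compute the angle at 4:33:
Hour hand: 4 x 30 + 33 x 0.5 = 136.5 degrees
Minute hand: 33 x 6 = 198 degrees
Difference: |136.5 - 198| = 61.5 degrees
The angle is 61.5 degrees

Final answer: 61.5 degrees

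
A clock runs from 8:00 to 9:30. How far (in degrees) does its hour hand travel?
The hour hand moves 0.5 degrees per minute.
Time elapsed: 9:30 - 8:00 = 90 minutes
Angular displacement: 90 x 0.5 = 45 degrees

Final answer: 45 degrees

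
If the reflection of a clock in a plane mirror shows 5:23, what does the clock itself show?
Reflection across the vertical (12-6) axis maps a hand at angle A degrees to (360 - A) degrees, which sends a reading of T minutes past 12:00 to (720 - T) minutes past 12:00.
Mirror reads 5:23 = 323 minutes past 12:00.
Actual time: (720 - 323) mod 720 = 397 minutes = 6:37.

Final answer: 6:37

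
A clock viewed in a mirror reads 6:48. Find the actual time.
Reflection across the vertical (12-6) axis maps a hand at angle A degrees to (360 - A) degrees, which sends a reading of T minutes past 12:00 to (720 - T) minutes past 12:00.
Mirror reads 6:48 = 408 minutes past 12:00.
Actual time: (720 - 408) mod 720 = 312 minutes = 5:12.

Final answer: 5:12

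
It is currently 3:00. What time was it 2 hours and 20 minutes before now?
Starting time: 3:00 = 180 total minutes past 12:00
Subtracting: 2 hours and 20 minutes = 140 minutes
180 - 140 = 40 minutes
= 40 minutes past 12:00 = 12:40

Final answer: 12:40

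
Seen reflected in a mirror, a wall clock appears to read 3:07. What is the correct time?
Reflection across the vertical (12-6) axis maps a hand at angle A degrees to (360 - A) degrees, which sends a reading of T minutes past 12:00 to (720 - T) minutes past 12:00.
Mirror reads 3:07 = 187 minutes past 12:00.
Actual time: (720 - 187) mod 720 = 533 minutes = 8:53.

Final answer: 8:53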